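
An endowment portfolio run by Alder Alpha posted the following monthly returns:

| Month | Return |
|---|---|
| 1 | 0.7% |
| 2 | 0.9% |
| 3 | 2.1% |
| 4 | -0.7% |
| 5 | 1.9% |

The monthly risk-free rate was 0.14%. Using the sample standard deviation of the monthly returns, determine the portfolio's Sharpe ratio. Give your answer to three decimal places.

r̄ = (0.7 + 0.9 + 2.1 − 0.7 + 1.9) / 5 = 4.90 / 5 = 0.9800%
Sample std dev = √[5.0080 / 4] = 1.1189%
Sharpe = (r̄ − rf) / σ = (0.9800 − 0.14) / 1.1189 = 0.8400 / 1.1189 = 0.7507

0.751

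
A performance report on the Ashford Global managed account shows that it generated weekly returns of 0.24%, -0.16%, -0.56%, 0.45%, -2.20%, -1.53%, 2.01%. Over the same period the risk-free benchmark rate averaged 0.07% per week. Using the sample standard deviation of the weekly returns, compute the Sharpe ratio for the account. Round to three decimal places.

-0.232

r̄ = (0.24 − 0.16 − 0.56 + 0.45 − 2.2 − 1.53 + 2.01) / 7 = -1.750 / 7 = -0.2500%
Σ(r − r̄)² = (0.24 − (-0.2500))² + (-0.16 − (-0.2500))² + … = 11.3828
sample σ = √(11.3828 / 6) = √1.8971 = 1.3774%
Sharpe = (r̄ − rf) / σ = (-0.2500 − 0.07) / 1.3774 = -0.3200 / 1.3774 = -0.2323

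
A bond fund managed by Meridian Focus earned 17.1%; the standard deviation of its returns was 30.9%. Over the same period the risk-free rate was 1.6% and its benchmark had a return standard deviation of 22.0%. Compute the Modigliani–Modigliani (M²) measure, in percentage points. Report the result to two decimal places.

Sharpe = (Rp − Rf) / σp = (17.1% − 1.6%) / 30.9% = 0.5016
M² = Rf + Sharpe × σm = 1.6% + 0.5016 × 22.0% = 12.6352%

12.64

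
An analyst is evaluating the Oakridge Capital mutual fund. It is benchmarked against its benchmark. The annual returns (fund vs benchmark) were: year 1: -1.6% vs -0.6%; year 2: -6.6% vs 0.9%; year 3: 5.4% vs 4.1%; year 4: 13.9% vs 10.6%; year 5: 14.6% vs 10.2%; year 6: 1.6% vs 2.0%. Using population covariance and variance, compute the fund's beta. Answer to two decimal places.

r̄p = 4.5500%,  r̄m = 4.5333%
Cov = Σ(rp − r̄p)(rm − r̄m) / 6 = 32.1433
Var(rm) = Σ(rm − r̄m)² / 6 = 19.1789
β = Cov / Var = 32.1433 / 19.1789 = 1.6760

1.68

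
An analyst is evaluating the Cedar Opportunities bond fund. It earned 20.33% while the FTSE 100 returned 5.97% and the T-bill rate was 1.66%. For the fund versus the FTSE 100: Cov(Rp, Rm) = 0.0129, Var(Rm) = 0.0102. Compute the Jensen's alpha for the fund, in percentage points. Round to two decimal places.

β = Cov / Var = 0.0129 / 0.0102 = 1.2647
E[R] = Rf + β(Rm − Rf) = 1.66% + 1.2647 × (5.97% − 1.66%) = 7.1109%
α = Rp − E[R] = 20.33% − 7.1109% = 13.2191

13.22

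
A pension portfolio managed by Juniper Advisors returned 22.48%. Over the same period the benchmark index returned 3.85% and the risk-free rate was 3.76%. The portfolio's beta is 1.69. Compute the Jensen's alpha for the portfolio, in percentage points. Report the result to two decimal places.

CAPM expected return = Rf + β(Rm − Rf) = 3.76% + 1.69 × (3.85% − 3.76%) = 3.76 + 1.69 × 0.09 = 3.9121%
Jensen's α = Rp − E[R] = 22.48% − 3.9121% = 18.5679

18.57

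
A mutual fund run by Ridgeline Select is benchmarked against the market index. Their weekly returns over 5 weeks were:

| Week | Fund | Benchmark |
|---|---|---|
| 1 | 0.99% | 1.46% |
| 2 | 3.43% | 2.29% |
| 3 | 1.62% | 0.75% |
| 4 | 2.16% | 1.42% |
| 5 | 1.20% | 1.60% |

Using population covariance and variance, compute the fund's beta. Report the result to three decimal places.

1.133

r̄p = 1.8800%,  r̄m = 1.5040%
Cov = Σ(rp − r̄p)(rm − r̄m) / 5 = 0.2729
Var(rm) = Σ(rm − r̄m)² / 5 = 0.2409
β = Cov / Var = 0.2729 / 0.2409 = 1.1328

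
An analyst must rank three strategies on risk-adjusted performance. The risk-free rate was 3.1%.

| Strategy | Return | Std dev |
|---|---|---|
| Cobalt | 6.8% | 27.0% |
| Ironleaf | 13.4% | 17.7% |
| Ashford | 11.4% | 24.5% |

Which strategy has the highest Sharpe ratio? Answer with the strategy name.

Cobalt: Sharpe ratio = (6.8% − 3.1%) / 27.0% = 0.137
Ironleaf: Sharpe ratio = (13.4% − 3.1%) / 17.7% = 0.582
Ashford: Sharpe ratio = (11.4% − 3.1%) / 24.5% = 0.339
Highest: Ironleaf (0.582).

Ironleaf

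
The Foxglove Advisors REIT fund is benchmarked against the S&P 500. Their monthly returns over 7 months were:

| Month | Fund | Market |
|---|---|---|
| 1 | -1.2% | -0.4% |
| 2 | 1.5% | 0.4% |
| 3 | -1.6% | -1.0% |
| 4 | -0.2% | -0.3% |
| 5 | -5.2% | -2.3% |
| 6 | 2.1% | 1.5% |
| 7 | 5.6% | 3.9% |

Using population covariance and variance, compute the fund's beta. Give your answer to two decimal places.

r̄p = 0.1429%,  r̄m = 0.2571%
Cov = Σ(rp − r̄p)(rm − r̄m) / 7 = 5.6333
Var(rm) = Σ(rm − r̄m)² / 7 = 3.3853
β = Cov / Var = 5.6333 / 3.3853 = 1.6640

1.66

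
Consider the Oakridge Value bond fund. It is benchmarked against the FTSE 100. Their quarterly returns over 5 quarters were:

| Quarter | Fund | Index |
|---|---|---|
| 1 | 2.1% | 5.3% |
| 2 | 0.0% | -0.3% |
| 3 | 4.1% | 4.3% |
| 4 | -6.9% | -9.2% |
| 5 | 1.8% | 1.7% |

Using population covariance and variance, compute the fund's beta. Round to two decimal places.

0.71

r̄p = 0.2200%,  r̄m = 0.3600%
Cov = Σ(rp − r̄p)(rm − r̄m) / 5 = 18.9808
Var(rm) = Σ(rm − r̄m)² / 5 = 26.7104
β = Cov / Var = 18.9808 / 26.7104 = 0.7106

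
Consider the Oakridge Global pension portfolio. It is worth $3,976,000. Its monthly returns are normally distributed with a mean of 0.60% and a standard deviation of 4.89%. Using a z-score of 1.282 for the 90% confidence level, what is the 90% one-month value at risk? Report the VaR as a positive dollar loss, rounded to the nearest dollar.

Return at the 90% tail: μ − z·σ = 0.60% − 1.282 × 4.89% = 0.6 − 6.26898 = -5.66898%
VaR = −(-5.66898%) × $3,976,000 = 5.66898% × $3,976,000 = $225,399

$225,399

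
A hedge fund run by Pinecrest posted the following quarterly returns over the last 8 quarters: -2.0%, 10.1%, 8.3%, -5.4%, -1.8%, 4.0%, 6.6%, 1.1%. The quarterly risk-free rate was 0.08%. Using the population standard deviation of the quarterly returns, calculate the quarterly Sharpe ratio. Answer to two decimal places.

r̄ = (-2 + 10.1 + 8.3 − 5.4 − 1.8 + 4 + 6.6 + 1.1) / 8 = 2.6125%
Population std dev = √[213.4688 / 8] = 5.1656%
Sharpe = (r̄ − rf) / σ = (2.6125 − 0.08) / 5.1656 = 2.5325 / 5.1656 = 0.4903

0.49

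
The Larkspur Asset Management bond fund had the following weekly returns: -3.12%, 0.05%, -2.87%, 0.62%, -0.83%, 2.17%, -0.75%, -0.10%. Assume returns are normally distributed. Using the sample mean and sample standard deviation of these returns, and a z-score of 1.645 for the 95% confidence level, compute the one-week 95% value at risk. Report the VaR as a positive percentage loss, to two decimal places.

r̄ = (-3.12 + 0.05 − 2.87 + 0.62 − 0.83 + 2.17 − 0.75 − 0.1) / 8 = -0.6038%
Sample std dev = √[21.4124 / 7] = 1.7490%
VaR = −(r̄ − z·σ) = −(-0.6038 − 1.645 × 1.7490) = −(-3.4809) = 3.4809%

3.48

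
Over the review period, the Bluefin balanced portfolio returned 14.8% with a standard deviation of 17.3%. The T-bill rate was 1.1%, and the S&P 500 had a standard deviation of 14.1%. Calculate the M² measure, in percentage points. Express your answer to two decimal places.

12.27

Sharpe = (Rp − Rf) / σp = (14.8% − 1.1%) / 17.3% = 0.7919
M² = Rf + Sharpe × σm = 1.1% + 0.7919 × 14.1% = 12.2658%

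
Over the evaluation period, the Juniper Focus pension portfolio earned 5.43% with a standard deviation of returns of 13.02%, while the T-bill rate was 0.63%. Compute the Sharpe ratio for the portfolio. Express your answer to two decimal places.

0.37

Sharpe = (Rp − Rf) / σp = (5.43% − 0.63%) / 13.02% = 4.80% / 13.02% = 0.3687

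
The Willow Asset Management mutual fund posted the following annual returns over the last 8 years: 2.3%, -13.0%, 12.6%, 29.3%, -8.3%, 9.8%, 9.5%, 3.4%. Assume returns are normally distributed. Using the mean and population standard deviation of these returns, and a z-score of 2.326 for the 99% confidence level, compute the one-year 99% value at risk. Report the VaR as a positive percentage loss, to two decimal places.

22.77

μ = (2.3 − 13 + 12.6 + 29.3 − 8.3 + 9.8 + 9.5 + 3.4) / 8 = 5.7000%
Population σ = √[Σ(r − μ)² / 8] = √[1198.3600 / 8] = √149.7950 = 12.2391%
VaR = −(μ − z·σ) = −(5.7000 − 2.326 × 12.2391) = −(-22.7681) = 22.7681%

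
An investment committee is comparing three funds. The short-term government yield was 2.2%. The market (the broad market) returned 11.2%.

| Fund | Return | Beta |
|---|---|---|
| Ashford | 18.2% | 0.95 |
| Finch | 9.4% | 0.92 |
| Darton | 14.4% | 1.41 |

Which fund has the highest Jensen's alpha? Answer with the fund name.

Ashford: α = 18.2% − [2.2% + 0.95 × (11.2% − 2.2%)] = 7.450
Finch: α = 9.4% − [2.2% + 0.92 × (11.2% − 2.2%)] = -1.080
Darton: α = 14.4% − [2.2% + 1.41 × (11.2% − 2.2%)] = -0.490
Highest: Ashford (7.450).

Ashford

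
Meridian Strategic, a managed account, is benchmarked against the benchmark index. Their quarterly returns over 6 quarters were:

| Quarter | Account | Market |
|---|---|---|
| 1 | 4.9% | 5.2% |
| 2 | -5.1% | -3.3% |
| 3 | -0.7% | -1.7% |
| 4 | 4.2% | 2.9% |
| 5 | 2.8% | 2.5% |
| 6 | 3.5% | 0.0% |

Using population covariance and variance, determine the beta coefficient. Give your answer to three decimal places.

1.069

r̄p = 1.6000%,  r̄m = 0.9333%
Cov = Σ(rp − r̄p)(rm − r̄m) / 6 = 8.9533
Var(rm) = Σ(rm − r̄m)² / 6 = 8.3756
β = Cov / Var = 8.9533 / 8.3756 = 1.0690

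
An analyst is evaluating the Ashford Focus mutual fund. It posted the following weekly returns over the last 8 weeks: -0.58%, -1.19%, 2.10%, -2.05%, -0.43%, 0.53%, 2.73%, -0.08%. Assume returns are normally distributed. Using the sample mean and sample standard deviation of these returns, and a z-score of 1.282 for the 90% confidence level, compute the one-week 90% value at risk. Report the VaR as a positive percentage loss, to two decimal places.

1.94

r̄ = (-0.58 − 1.19 + 2.1 − 2.05 − 0.43 + 0.53 + 2.73 − 0.08) / 8 = 1.030 / 8 = 0.1288%
Σ(r − r̄)² = 18.1575; sample σ = √(18.1575/7) = 1.6106%
VaR = −(r̄ − z·σ) = −(0.1288 − 1.282 × 1.6106) = −(-1.9360) = 1.9360%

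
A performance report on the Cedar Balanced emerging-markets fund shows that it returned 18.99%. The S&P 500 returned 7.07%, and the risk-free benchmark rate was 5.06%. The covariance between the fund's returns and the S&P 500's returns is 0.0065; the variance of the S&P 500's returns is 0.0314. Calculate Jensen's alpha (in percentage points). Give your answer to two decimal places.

13.51

β = Cov / Var = 0.0065 / 0.0314 = 0.2070
E[R] = Rf + β(Rm − Rf) = 5.06% + 0.2070 × (7.07% − 5.06%) = 5.4761%
α = Rp − E[R] = 18.99% − 5.4761% = 13.5139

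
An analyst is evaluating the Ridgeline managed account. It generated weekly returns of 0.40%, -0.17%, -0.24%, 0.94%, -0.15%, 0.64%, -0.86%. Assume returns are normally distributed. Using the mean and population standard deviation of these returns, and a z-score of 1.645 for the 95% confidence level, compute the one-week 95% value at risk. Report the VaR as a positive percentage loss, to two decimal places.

0.85

Mean return μ = 0.560 / 7 = 0.0800%
Σ(r − μ)² = 2.2570; population σ = √(2.2570/7) = 0.5678%
VaR = −(μ − z·σ) = −(0.0800 − 1.645 × 0.5678) = −(-0.8540) = 0.8540%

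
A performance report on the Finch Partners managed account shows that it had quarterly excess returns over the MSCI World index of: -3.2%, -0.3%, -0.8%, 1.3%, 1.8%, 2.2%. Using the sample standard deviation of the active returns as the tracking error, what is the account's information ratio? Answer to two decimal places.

Mean return r̄ = 1.00 / 6 = 0.1667%
Σ(r − r̄)² = 20.5733; sample σ = √(20.5733/5) = 2.0285%
IR = r̄ / tracking error = 0.1667 / 2.0285 = 0.0822

0.08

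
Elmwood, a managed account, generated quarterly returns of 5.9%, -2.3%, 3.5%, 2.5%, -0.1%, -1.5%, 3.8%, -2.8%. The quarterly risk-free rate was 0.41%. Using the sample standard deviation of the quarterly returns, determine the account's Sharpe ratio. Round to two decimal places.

0.22

μ = (5.9 − 2.3 + 3.5 + 2.5 − 0.1 − 1.5 + 3.8 − 2.8) / 8 = 9.00 / 8 = 1.1250%
Sample std dev = √[73.0150 / 7] = 3.2297%
Sharpe = (μ − rf) / σ = (1.1250 − 0.41) / 3.2297 = 0.7150 / 3.2297 = 0.2214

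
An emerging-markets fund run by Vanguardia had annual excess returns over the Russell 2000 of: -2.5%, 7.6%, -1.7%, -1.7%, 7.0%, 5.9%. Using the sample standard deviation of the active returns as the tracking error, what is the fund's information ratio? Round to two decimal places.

0.50

r̄ = (-2.5 + 7.6 − 1.7 − 1.7 + 7 + 5.9) / 6 = 2.4333%
Sample std dev = √[118.0733 / 5] = 4.8595%
IR = r̄ / tracking error = 2.4333 / 4.8595 = 0.5007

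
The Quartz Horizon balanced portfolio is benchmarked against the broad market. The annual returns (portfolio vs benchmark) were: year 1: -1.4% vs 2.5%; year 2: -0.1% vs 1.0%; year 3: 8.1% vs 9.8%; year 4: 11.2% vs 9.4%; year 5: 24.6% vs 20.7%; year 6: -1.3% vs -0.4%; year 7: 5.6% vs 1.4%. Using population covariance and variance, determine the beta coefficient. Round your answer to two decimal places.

r̄p = 6.6714%,  r̄m = 6.3429%
Cov = Σ(rp − r̄p)(rm − r̄m) / 7 = 57.4898
Var(rm) = Σ(rm − r̄m)² / 7 = 48.6624
β = Cov / Var = 57.4898 / 48.6624 = 1.1814

1.18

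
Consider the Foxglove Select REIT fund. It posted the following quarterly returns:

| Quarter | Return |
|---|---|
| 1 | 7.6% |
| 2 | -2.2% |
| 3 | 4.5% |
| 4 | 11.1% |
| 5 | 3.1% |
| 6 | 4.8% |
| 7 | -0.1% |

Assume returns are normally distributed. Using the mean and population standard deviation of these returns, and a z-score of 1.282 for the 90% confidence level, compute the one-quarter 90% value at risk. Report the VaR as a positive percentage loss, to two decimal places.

1.20

r̄ = (7.6 − 2.2 + 4.5 + 11.1 + 3.1 + 4.8 − 0.1) / 7 = 4.1143%
Σ(r − r̄)² = 120.2286; population σ = √(120.2286/7) = 4.1443%
VaR = −(r̄ − z·σ) = −(4.1143 − 1.282 × 4.1443) = −(-1.1987) = 1.1987%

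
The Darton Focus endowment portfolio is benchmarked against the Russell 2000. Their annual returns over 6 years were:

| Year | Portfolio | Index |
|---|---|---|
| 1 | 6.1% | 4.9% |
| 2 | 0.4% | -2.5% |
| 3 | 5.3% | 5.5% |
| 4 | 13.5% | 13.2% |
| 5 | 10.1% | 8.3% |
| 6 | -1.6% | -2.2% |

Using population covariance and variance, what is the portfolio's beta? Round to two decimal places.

0.92

r̄p = 5.6333%,  r̄m = 4.5333%
Cov = Σ(rp − r̄p)(rm − r̄m) / 6 = 28.3939
Var(rm) = Σ(rm − r̄m)² / 6 = 30.8622
β = Cov / Var = 28.3939 / 30.8622 = 0.9200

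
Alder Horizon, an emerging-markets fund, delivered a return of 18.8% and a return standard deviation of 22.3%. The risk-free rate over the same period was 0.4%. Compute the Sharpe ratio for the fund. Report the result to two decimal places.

Sharpe = (Rp − Rf) / σp = (18.8% − 0.4%) / 22.3% = 18.40% / 22.3% = 0.8251

0.83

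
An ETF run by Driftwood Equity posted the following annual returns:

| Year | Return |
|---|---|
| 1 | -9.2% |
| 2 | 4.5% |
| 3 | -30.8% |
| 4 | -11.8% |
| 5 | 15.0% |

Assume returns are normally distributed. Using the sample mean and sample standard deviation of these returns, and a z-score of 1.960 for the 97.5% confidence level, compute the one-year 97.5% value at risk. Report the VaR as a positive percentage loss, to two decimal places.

r̄ = (-9.2 + 4.5 − 30.8 − 11.8 + 15) / 5 = -32.30 / 5 = -6.4600%
Sample σ = √[Σ(r − r̄)² / 4] = √[1209.1120 / 4] = √302.2780 = 17.3861%
VaR = −(r̄ − z·σ) = −(-6.4600 − 1.960 × 17.3861) = −(-40.5368) = 40.5368%

40.54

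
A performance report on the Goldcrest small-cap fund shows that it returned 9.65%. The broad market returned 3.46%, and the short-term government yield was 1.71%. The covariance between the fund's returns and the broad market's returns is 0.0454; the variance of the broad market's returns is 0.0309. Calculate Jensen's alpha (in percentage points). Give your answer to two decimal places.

β = Cov / Var = 0.0454 / 0.0309 = 1.4693
E[R] = Rf + β(Rm − Rf) = 1.71% + 1.4693 × (3.46% − 1.71%) = 4.2813%
α = Rp − E[R] = 9.65% − 4.2813% = 5.3687

5.37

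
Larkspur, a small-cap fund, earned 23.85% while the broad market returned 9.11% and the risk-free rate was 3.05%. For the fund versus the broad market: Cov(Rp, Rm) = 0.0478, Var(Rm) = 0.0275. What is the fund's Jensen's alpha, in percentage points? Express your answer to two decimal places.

β = Cov / Var = 0.0478 / 0.0275 = 1.7382
E[R] = Rf + β(Rm − Rf) = 3.05% + 1.7382 × (9.11% − 3.05%) = 13.5835%
α = Rp − E[R] = 23.85% − 13.5835% = 10.2665

10.27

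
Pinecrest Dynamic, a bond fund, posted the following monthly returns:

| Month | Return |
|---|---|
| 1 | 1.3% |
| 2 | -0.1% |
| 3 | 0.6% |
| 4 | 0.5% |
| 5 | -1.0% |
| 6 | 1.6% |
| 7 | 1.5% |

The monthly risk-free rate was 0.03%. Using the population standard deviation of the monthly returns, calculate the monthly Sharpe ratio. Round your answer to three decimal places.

r̄ = (1.3 − 0.1 + 0.6 + 0.5 − 1 + 1.6 + 1.5) / 7 = 0.6286%
Σ(r − r̄)² = (1.3 − 0.6286)² + (-0.1 − 0.6286)² + … = 5.3543
population σ = √(5.3543 / 7) = √0.7649 = 0.8746%
Sharpe = (r̄ − rf) / σ = (0.6286 − 0.03) / 0.8746 = 0.5986 / 0.8746 = 0.6844

0.684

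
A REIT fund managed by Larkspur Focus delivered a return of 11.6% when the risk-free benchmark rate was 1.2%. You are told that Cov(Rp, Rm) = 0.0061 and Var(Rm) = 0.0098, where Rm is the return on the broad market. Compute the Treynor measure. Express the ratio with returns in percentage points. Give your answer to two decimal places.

β = Cov / Var = 0.0061 / 0.0098 = 0.6224
Treynor = (Rp − Rf) / β = (11.6% − 1.2%) / 0.6224 = 10.40 / 0.6224 = 16.7095

16.71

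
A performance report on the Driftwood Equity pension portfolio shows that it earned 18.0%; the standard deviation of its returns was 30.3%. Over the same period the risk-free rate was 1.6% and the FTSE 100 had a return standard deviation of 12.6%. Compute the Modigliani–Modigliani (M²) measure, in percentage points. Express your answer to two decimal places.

Sharpe = (Rp − Rf) / σp = (18.0% − 1.6%) / 30.3% = 0.5413
M² = Rf + Sharpe × σm = 1.6% + 0.5413 × 12.6% = 8.4204%

8.42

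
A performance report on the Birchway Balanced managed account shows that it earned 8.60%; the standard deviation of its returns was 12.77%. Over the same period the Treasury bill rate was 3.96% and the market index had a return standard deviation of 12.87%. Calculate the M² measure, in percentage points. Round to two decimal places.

Sharpe = (Rp − Rf) / σp = (8.60% − 3.96%) / 12.77% = 0.3634
M² = Rf + Sharpe × σm = 3.96% + 0.3634 × 12.87% = 8.6370%

8.64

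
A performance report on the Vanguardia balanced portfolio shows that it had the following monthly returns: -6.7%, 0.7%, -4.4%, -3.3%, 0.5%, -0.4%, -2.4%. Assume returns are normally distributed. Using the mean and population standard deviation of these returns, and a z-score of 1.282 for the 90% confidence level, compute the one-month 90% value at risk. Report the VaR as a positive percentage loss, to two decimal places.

r̄ = (-6.7 + 0.7 − 4.4 − 3.3 + 0.5 − 0.4 − 2.4) / 7 = -2.2857%
Population std dev = √[45.2286 / 7] = 2.5419%
VaR = −(r̄ − z·σ) = −(-2.2857 − 1.282 × 2.5419) = −(-5.5444) = 5.5444%

5.54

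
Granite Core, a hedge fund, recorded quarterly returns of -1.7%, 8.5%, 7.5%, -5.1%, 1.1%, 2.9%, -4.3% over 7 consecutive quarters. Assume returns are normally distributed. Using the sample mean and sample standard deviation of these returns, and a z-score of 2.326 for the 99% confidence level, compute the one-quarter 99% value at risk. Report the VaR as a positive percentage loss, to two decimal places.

Mean return r̄ = 8.90 / 7 = 1.2714%
Sample std dev = √[174.1943 / 6] = 5.3882%
VaR = −(r̄ − z·σ) = −(1.2714 − 2.326 × 5.3882) = −(-11.2616) = 11.2616%

11.26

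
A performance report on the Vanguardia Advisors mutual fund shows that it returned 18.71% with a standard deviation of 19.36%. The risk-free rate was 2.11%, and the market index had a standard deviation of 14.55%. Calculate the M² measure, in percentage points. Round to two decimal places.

14.59

Sharpe = (Rp − Rf) / σp = (18.71% − 2.11%) / 19.36% = 0.8574
M² = Rf + Sharpe × σm = 2.11% + 0.8574 × 14.55% = 14.5852%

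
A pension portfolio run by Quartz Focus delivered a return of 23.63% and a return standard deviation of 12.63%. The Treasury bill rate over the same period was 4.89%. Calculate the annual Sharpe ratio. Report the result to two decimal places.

1.48

Sharpe = (Rp − Rf) / σp = (23.63% − 4.89%) / 12.63% = 18.74% / 12.63% = 1.4838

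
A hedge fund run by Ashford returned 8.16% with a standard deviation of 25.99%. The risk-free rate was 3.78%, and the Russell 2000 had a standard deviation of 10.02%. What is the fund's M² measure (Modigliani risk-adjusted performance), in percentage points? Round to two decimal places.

5.47

Sharpe = (Rp − Rf) / σp = (8.16% − 3.78%) / 25.99% = 0.1685
M² = Rf + Sharpe × σm = 3.78% + 0.1685 × 10.02% = 5.4684%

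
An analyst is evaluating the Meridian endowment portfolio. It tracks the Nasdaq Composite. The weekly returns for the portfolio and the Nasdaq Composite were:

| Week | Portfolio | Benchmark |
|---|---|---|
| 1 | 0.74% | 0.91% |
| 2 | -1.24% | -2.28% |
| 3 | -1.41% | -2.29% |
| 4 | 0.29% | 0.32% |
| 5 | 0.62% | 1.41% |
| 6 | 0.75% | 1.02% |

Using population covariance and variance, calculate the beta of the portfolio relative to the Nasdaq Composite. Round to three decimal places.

r̄p = -0.0417%,  r̄m = -0.1517%
Cov = Σ(rp − r̄p)(rm − r̄m) / 6 = 1.4039
Var(rm) = Σ(rm − r̄m)² / 6 = 2.3772
β = Cov / Var = 1.4039 / 2.3772 = 0.5906

0.591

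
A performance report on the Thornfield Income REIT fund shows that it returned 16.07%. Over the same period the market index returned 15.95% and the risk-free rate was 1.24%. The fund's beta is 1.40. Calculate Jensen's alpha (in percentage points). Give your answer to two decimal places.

-5.76

CAPM expected return = Rf + β(Rm − Rf) = 1.24% + 1.40 × (15.95% − 1.24%) = 1.24 + 1.40 × 14.71 = 21.8340%
Jensen's α = Rp − E[R] = 16.07% − 21.8340% = -5.7640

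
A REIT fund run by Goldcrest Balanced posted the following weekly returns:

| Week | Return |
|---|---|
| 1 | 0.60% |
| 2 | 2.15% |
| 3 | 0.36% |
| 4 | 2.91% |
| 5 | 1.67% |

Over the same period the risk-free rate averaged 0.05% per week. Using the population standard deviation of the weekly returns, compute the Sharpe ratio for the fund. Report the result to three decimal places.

Mean return r̄ = 7.690 / 5 = 1.5380%
Σ(r − r̄)² = (0.6 − 1.5380)² + (2.15 − 1.5380)² + (0.36 − 1.5380)² + … = 4.5419
population σ = √(4.5419 / 5) = √0.9084 = 0.9531%
Sharpe = (r̄ − rf) / σ = (1.5380 − 0.05) / 0.9531 = 1.4880 / 0.9531 = 1.5612

1.561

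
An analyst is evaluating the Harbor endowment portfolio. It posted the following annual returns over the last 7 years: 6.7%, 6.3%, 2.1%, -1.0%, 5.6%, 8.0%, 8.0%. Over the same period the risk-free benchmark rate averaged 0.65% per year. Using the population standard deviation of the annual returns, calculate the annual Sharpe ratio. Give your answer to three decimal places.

r̄ = (6.7 + 6.3 + 2.1 − 1 + 5.6 + 8 + 8) / 7 = 5.1000%
Σ(r − r̄)² = 67.2800; population σ = √(67.2800/7) = 3.1002%
Sharpe = (r̄ − rf) / σ = (5.1000 − 0.65) / 3.1002 = 4.4500 / 3.1002 = 1.4354

1.435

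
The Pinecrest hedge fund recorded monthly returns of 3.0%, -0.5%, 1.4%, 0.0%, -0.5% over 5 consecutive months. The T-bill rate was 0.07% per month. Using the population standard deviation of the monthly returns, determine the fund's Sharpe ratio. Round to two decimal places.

0.45

Mean return r̄ = 3.40 / 5 = 0.6800%
Σ(r − r̄)² = (3 − 0.6800)² + (-0.5 − 0.6800)² + (1.4 − 0.6800)² + … = 9.1480
population σ = √(9.1480 / 5) = √1.8296 = 1.3526%
Sharpe = (r̄ − rf) / σ = (0.6800 − 0.07) / 1.3526 = 0.6100 / 1.3526 = 0.4510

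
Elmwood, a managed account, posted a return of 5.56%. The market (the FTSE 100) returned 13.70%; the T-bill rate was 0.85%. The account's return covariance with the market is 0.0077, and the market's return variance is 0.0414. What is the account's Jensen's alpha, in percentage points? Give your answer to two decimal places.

2.32

β = Cov / Var = 0.0077 / 0.0414 = 0.1860
E[R] = Rf + β(Rm − Rf) = 0.85% + 0.1860 × (13.70% − 0.85%) = 3.2401%
α = Rp − E[R] = 5.56% − 3.2401% = 2.3199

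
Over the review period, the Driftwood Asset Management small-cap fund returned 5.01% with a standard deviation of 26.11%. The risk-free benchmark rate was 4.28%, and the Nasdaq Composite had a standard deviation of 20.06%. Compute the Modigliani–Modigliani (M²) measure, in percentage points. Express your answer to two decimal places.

4.84

Sharpe = (Rp − Rf) / σp = (5.01% − 4.28%) / 26.11% = 0.0280
M² = Rf + Sharpe × σm = 4.28% + 0.0280 × 20.06% = 4.8417%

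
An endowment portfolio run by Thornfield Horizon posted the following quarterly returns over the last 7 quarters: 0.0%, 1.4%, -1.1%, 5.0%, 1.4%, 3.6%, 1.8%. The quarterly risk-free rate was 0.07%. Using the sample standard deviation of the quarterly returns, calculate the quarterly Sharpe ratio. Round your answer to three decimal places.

0.806

μ = (0 + 1.4 − 1.1 + 5 + 1.4 + 3.6 + 1.8) / 7 = 12.10 / 7 = 1.7286%
Sample σ = √[Σ(r − μ)² / 6] = √[25.4143 / 6] = √4.2357 = 2.0581%
Sharpe = (μ − rf) / σ = (1.7286 − 0.07) / 2.0581 = 1.6586 / 2.0581 = 0.8059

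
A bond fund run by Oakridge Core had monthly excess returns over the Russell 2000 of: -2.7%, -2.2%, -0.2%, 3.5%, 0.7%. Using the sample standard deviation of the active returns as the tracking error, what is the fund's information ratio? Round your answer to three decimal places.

-0.072

r̄ = (-2.7 − 2.2 − 0.2 + 3.5 + 0.7) / 5 = -0.90 / 5 = -0.1800%
Sample std dev = √[24.7480 / 4] = 2.4874%
IR = r̄ / tracking error = -0.1800 / 2.4874 = -0.0724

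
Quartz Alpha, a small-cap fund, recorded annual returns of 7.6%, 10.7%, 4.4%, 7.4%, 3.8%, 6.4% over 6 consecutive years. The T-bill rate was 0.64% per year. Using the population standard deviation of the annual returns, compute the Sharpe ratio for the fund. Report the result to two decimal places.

2.67

r̄ = (7.6 + 10.7 + 4.4 + 7.4 + 3.8 + 6.4) / 6 = 40.30 / 6 = 6.7167%
Population std dev = √[31.0883 / 6] = 2.2763%
Sharpe = (r̄ − rf) / σ = (6.7167 − 0.64) / 2.2763 = 6.0767 / 2.2763 = 2.6696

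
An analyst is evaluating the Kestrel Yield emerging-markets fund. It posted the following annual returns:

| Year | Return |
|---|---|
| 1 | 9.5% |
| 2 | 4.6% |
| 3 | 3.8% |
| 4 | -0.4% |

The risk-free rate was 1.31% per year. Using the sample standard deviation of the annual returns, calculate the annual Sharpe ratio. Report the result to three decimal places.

0.755

r̄ = (9.5 + 4.6 + 3.8 − 0.4) / 4 = 4.3750%
Sample std dev = √[49.4475 / 3] = 4.0599%
Sharpe = (r̄ − rf) / σ = (4.3750 − 1.31) / 4.0599 = 3.0650 / 4.0599 = 0.7549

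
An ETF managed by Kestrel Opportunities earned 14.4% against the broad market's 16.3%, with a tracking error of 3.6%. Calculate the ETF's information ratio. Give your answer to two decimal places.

-0.53

IR = (Rp − Rb) / TE = (14.4% − 16.3%) / 3.6% = -1.90% / 3.6% = -0.5278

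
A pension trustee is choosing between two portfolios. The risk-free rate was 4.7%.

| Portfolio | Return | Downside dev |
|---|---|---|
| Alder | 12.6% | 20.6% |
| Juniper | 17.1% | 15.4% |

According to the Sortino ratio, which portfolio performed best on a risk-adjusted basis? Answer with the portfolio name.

Alder: Sortino ratio = (12.6% − 4.7%) / 20.6% = 0.383
Juniper: Sortino ratio = (17.1% − 4.7%) / 15.4% = 0.805
Highest: Juniper (0.805).

Juniper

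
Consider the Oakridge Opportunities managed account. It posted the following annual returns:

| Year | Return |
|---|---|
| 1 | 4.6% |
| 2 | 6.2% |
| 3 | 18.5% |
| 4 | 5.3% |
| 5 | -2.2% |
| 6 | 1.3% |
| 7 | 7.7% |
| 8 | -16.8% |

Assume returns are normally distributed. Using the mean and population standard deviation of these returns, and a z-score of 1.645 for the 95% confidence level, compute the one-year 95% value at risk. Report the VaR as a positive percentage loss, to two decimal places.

r̄ = (4.6 + 6.2 + 18.5 + 5.3 − 2.2 + 1.3 + 7.7 − 16.8) / 8 = 3.0750%
Population std dev = √[702.3550 / 8] = 9.3699%
VaR = −(r̄ − z·σ) = −(3.0750 − 1.645 × 9.3699) = −(-12.3385) = 12.3385%

12.34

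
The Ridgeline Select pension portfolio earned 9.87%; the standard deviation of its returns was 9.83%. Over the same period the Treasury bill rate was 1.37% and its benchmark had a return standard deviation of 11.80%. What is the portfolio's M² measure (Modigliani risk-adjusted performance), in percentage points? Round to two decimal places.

11.57

Sharpe = (Rp − Rf) / σp = (9.87% − 1.37%) / 9.83% = 0.8647
M² = Rf + Sharpe × σm = 1.37% + 0.8647 × 11.80% = 11.5735%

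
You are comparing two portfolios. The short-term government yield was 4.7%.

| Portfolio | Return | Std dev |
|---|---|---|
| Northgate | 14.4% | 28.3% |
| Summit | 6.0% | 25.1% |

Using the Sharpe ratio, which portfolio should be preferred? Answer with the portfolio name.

Northgate: Sharpe ratio = (14.4% − 4.7%) / 28.3% = 0.343
Summit: Sharpe ratio = (6.0% − 4.7%) / 25.1% = 0.052
Highest: Northgate (0.343).

Northgate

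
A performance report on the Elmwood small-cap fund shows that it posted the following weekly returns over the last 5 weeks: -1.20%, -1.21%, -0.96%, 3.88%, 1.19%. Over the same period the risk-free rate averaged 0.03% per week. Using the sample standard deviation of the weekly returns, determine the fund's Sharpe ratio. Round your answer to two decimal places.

0.14

r̄ = (-1.2 − 1.21 − 0.96 + 3.88 + 1.19) / 5 = 0.3400%
Σ(r − r̄)² = (-1.2 − 0.3400)² + (-1.21 − 0.3400)² + … = 19.7182
σ = √[19.7182 / 4] = 2.2203%
Sharpe = (r̄ − rf) / σ = (0.3400 − 0.03) / 2.2203 = 0.3100 / 2.2203 = 0.1396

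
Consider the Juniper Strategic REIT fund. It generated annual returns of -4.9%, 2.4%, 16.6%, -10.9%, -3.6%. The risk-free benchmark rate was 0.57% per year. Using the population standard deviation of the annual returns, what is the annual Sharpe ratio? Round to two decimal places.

-0.07

r̄ = (-4.9 + 2.4 + 16.6 − 10.9 − 3.6) / 5 = -0.40 / 5 = -0.0800%
Σ(r − r̄)² = (-4.9 − (-0.0800))² + (2.4 − (-0.0800))² + … = 437.0680
σ = √[437.0680 / 5] = 9.3495%
Sharpe = (r̄ − rf) / σ = (-0.0800 − 0.57) / 9.3495 = -0.6500 / 9.3495 = -0.0695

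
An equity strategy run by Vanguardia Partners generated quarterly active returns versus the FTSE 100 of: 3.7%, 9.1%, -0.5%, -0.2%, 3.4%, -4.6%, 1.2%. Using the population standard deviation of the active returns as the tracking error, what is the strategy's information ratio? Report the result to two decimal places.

0.44

r̄ = (3.7 + 9.1 − 0.5 − 0.2 + 3.4 − 4.6 + 1.2) / 7 = 12.10 / 7 = 1.7286%
Population σ = √[Σ(r − r̄)² / 7] = √[110.0343 / 7] = √15.7192 = 3.9647%
IR = r̄ / tracking error = 1.7286 / 3.9647 = 0.4360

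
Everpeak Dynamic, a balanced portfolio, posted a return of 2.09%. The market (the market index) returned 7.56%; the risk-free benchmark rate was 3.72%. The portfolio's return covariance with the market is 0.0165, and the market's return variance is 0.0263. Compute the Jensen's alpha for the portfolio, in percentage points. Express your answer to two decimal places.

β = Cov / Var = 0.0165 / 0.0263 = 0.6274
E[R] = Rf + β(Rm − Rf) = 3.72% + 0.6274 × (7.56% − 3.72%) = 6.1292%
α = Rp − E[R] = 2.09% − 6.1292% = -4.0392

-4.04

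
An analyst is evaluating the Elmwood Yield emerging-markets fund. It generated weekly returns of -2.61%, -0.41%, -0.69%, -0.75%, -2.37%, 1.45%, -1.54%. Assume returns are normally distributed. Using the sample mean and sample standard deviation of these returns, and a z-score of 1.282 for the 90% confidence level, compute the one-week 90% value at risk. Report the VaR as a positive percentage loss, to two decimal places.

2.75

μ = (-2.61 − 0.41 − 0.69 − 0.75 − 2.37 + 1.45 − 1.54) / 7 = -6.920 / 7 = -0.9886%
Σ(r − μ)² = 11.2689; sample σ = √(11.2689/6) = 1.3705%
VaR = −(μ − z·σ) = −(-0.9886 − 1.282 × 1.3705) = −(-2.7456) = 2.7456%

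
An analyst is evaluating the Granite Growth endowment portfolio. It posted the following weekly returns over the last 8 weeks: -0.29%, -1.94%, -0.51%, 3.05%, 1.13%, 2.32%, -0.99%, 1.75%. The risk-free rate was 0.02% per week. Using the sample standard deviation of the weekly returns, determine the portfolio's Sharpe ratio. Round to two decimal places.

0.31

μ = (-0.29 − 1.94 − 0.51 + 3.05 + 1.13 + 2.32 − 0.99 + 1.75) / 8 = 0.5650%
Sample std dev = √[21.5584 / 7] = 1.7549%
Sharpe = (μ − rf) / σ = (0.5650 − 0.02) / 1.7549 = 0.5450 / 1.7549 = 0.3106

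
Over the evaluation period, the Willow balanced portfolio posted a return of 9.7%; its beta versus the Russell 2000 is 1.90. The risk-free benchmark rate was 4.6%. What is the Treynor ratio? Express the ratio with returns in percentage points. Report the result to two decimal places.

Treynor = (Rp − Rf) / β = (9.7% − 4.6%) / 1.90 = 5.10 / 1.90 = 2.6842

2.68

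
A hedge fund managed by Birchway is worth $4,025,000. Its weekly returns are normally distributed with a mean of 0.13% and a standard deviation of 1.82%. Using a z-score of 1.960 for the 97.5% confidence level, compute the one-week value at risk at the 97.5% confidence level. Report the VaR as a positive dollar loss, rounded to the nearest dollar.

$138,347

Return at the 97.5% tail: μ − z·σ = 0.13% − 1.960 × 1.82% = 0.13 − 3.5672 = -3.4372%
VaR = −(-3.4372%) × $4,025,000 = 3.4372% × $4,025,000 = $138,347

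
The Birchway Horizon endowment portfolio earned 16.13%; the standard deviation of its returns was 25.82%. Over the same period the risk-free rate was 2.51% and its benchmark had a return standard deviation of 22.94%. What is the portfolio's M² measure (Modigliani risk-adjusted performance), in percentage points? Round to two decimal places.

Sharpe = (Rp − Rf) / σp = (16.13% − 2.51%) / 25.82% = 0.5275
M² = Rf + Sharpe × σm = 2.51% + 0.5275 × 22.94% = 14.6109%

14.61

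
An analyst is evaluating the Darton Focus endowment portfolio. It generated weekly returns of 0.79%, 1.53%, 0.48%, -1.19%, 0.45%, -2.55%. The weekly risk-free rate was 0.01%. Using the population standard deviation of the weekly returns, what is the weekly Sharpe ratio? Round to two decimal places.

r̄ = (0.79 + 1.53 + 0.48 − 1.19 + 0.45 − 2.55) / 6 = -0.490 / 6 = -0.0817%
Population std dev = √[11.2765 / 6] = 1.3709%
Sharpe = (r̄ − rf) / σ = (-0.0817 − 0.01) / 1.3709 = -0.0917 / 1.3709 = -0.0669

-0.07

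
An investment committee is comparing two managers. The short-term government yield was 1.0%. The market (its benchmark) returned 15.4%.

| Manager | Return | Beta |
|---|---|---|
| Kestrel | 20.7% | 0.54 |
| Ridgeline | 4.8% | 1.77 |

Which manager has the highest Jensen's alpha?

Kestrel

Kestrel: α = 20.7% − [1.0% + 0.54 × (15.4% − 1.0%)] = 11.924
Ridgeline: α = 4.8% − [1.0% + 1.77 × (15.4% − 1.0%)] = -21.688
Highest: Kestrel (11.924).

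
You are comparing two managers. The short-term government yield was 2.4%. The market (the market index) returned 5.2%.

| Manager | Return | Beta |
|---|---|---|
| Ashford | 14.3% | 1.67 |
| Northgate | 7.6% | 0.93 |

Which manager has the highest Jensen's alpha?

Ashford

Ashford: α = 14.3% − [2.4% + 1.67 × (5.2% − 2.4%)] = 7.224
Northgate: α = 7.6% − [2.4% + 0.93 × (5.2% − 2.4%)] = 2.596
Highest: Ashford (7.224).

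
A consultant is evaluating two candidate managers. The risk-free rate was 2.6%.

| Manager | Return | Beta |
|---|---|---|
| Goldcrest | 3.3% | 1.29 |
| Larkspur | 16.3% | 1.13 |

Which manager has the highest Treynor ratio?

Larkspur

Goldcrest: Treynor = (3.3% − 2.6%) / 1.29 = 0.543
Larkspur: Treynor = (16.3% − 2.6%) / 1.13 = 12.124
Highest: Larkspur (12.124).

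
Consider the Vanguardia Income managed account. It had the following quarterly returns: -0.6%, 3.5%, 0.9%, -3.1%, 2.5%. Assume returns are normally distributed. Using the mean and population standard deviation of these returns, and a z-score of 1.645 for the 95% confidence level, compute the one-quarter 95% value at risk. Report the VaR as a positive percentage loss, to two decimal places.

Mean return μ = 3.20 / 5 = 0.6400%
Σ(r − μ)² = (-0.6 − 0.6400)² + (3.5 − 0.6400)² + (0.9 − 0.6400)² + … = 27.2320
σ = √[27.2320 / 5] = 2.3338%
VaR = −(μ − z·σ) = −(0.6400 − 1.645 × 2.3338) = −(-3.1991) = 3.1991%

3.20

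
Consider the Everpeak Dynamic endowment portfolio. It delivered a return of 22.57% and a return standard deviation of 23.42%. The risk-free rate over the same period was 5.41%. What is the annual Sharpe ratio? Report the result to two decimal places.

0.73

Sharpe = (Rp − Rf) / σp = (22.57% − 5.41%) / 23.42% = 17.16% / 23.42% = 0.7327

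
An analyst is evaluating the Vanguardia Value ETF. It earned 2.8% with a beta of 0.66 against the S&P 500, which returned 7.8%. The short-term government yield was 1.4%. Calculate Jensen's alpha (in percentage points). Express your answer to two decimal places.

CAPM expected return = Rf + β(Rm − Rf) = 1.4% + 0.66 × (7.8% − 1.4%) = 1.4 + 0.66 × 6.40 = 5.6240%
Jensen's α = Rp − E[R] = 2.8% − 5.6240% = -2.8240

-2.82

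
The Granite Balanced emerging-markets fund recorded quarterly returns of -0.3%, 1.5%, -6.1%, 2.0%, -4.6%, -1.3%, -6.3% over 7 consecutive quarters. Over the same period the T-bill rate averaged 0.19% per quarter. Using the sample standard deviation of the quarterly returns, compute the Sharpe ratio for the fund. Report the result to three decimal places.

-0.671

Mean return μ = -15.10 / 7 = -2.1571%
Sample σ = √[Σ(r − μ)² / 6] = √[73.5171 / 6] = √12.2529 = 3.5004%
Sharpe = (μ − rf) / σ = (-2.1571 − 0.19) / 3.5004 = -2.3471 / 3.5004 = -0.6705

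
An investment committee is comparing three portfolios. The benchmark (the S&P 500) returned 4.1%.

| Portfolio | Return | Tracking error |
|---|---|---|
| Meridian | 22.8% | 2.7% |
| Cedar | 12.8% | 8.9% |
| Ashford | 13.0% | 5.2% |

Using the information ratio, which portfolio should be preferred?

Meridian

Meridian: IR = (22.8% − 4.1%) / 2.7% = 6.926
Cedar: IR = (12.8% − 4.1%) / 8.9% = 0.978
Ashford: IR = (13.0% − 4.1%) / 5.2% = 1.712
Highest: Meridian (6.926).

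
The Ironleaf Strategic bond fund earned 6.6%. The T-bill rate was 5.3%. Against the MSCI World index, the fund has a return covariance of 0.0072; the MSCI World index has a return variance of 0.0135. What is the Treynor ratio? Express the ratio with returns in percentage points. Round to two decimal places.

2.44

β = Cov / Var = 0.0072 / 0.0135 = 0.5333
Treynor = (Rp − Rf) / β = (6.6% − 5.3%) / 0.5333 = 1.30 / 0.5333 = 2.4377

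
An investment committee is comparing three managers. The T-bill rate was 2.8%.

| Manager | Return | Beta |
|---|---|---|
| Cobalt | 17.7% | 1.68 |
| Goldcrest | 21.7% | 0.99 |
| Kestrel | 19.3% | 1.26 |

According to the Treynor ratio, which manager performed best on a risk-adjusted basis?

Cobalt: Treynor = (17.7% − 2.8%) / 1.68 = 8.869
Goldcrest: Treynor = (21.7% − 2.8%) / 0.99 = 19.091
Kestrel: Treynor = (19.3% − 2.8%) / 1.26 = 13.095
Highest: Goldcrest (19.091).

Goldcrest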